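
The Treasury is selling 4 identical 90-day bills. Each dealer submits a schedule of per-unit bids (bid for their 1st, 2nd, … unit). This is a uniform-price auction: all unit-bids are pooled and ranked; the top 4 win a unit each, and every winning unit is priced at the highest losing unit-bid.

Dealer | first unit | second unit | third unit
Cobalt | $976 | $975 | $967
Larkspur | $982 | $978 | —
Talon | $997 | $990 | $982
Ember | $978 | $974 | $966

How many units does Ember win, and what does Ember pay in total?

Ember: 0 units, pays $0

All unit-bids, highest first — top 4: 997 (Talon-1), 990 (Talon-2), 982 (Larkspur-1), 982 (Talon-3)
First bid not allocated: $978.
Ember wins 0 unit(s) at $978 each.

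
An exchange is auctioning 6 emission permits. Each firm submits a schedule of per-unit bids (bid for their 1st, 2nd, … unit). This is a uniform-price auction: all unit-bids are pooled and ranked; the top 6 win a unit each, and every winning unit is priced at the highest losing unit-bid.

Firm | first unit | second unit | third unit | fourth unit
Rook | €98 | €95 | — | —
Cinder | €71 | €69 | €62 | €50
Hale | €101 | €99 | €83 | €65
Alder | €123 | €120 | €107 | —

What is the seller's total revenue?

Total revenue: €570

Pooled unit-bids ranked (top 6): 123 (Alder-1), 120 (Alder-2), 107 (Alder-3), 101 (Hale-1), 99 (Hale-2), 98 (Rook-1)
First bid not allocated: €95.
Allocation: Alder 3, Hale 2, Rook 1. Every unit priced at €95.
Revenue = 6 × 95 = €570.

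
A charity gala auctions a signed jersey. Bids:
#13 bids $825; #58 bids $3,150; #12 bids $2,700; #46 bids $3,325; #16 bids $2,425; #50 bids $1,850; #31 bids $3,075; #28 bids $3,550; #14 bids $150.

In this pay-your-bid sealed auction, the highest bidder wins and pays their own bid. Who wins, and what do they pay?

Bids in order: 3,550 (#28) > 3,325 (#46) > 3,150 (#58) > 3,075 (#31) > 2,700 (#12) > 2,425 (#16) > …
#28 is highest → pays own bid, $3,550.

#28 pays $3,550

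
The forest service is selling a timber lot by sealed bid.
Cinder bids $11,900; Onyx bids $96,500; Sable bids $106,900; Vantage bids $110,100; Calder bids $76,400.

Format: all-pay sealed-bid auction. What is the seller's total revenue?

Rule: the highest bidder wins the item, but every bidder pays their own bid.
Bids ranked: 110,100 (Vantage) > 106,900 (Sable) > 96,500 (Onyx) > 76,400 (Calder) > 11,900 (Cinder)
Every bidder forfeits their bid regardless of winning.
Revenue = 11,900 + 96,500 + 106,900 + 110,100 + 76,400 = $401,800.

Total revenue: $401,800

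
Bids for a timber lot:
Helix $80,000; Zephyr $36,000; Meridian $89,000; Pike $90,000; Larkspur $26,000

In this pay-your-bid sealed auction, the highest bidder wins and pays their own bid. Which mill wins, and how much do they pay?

Pike pays $90,000

Sorting bids: 90,000 (Pike) > 89,000 (Meridian) > 80,000 (Helix) > 36,000 (Zephyr) > 26,000 (Larkspur)
First-price: Pike pays what they bid, $90,000.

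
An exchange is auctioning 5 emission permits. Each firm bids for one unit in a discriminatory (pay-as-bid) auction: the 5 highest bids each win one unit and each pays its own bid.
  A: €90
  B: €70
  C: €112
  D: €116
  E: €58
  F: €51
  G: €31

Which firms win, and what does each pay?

D €116, C €112, A €90, B €70, E €58

Bids ranked high→low: 116 (D), 112 (C), 90 (A), 70 (B), 58 (E), 51 (F), 31 (G)
Top 5: D, C, A, B, E.
Each winner pays its own bid: D €116, C €112, A €90, B €70, E €58.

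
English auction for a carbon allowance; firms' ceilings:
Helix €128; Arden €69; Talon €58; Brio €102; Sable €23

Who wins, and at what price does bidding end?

Helix wins at €102

Sorting limits: 128 (Helix) > 102 (Brio) > 69 (Arden) > 58 (Talon) > 23 (Sable)
Brio is the last rival to drop out, at €102; Helix remains and wins at that price.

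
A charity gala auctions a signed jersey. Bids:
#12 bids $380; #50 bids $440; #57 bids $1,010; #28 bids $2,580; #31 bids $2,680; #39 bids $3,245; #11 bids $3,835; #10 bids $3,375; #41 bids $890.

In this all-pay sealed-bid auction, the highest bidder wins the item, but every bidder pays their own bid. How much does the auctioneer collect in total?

Total revenue: $18,435

Bids ranked: 3,835 (#11) > 3,375 (#10) > 3,245 (#39) > 2,680 (#31) > 2,580 (#28) > 1,010 (#57) > …
#11 wins with the top bid; all bids are sunk regardless.
Every bidder forfeits their bid regardless of winning.
Revenue = 380 + 440 + 1,010 + 2,580 + 2,680 + 3,245 + 3,835 + 3,375 + 890 = $18,435.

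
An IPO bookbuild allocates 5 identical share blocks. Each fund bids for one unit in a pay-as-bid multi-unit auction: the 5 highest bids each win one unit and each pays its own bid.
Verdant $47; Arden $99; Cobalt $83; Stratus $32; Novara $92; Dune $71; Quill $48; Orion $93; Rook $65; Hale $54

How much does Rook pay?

Sorting: 99 (Arden), 93 (Orion), 92 (Novara), 83 (Cobalt), 71 (Dune), 65 (Rook), 54 (Hale), …
Winners (5 units): Arden, Orion, Novara, Cobalt, Dune.
Rook does not win → $0.

Rook pays $0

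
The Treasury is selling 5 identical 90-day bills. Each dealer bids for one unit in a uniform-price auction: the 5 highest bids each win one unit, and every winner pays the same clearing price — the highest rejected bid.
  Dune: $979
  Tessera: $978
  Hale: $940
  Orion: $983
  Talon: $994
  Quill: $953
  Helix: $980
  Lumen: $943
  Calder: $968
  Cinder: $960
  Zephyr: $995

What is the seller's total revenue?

Bids ranked high→low: 995 (Zephyr), 994 (Talon), 983 (Orion), 980 (Helix), 979 (Dune), 978 (Tessera), 968 (Calder), …
Winners (5 units): Zephyr, Talon, Orion, Helix, Dune.
Highest unsuccessful bid: $978 → clearing price.
Total revenue = 5 × $978 = $4,890.

Total revenue: $4,890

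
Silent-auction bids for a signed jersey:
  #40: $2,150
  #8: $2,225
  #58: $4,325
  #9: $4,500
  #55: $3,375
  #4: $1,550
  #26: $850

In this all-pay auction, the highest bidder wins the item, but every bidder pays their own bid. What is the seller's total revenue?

Total revenue: $18,975

Sorting bids: 4,500 (#9) > 4,325 (#58) > 3,375 (#55) > 2,225 (#8) > 2,150 (#40) > 1,550 (#4) > …
#9 wins with the top bid; all bids are sunk regardless.
Every bidder forfeits their bid regardless of winning.
Revenue = 2,150 + 2,225 + 4,325 + 4,500 + 3,375 + 1,550 + 850 = $18,975.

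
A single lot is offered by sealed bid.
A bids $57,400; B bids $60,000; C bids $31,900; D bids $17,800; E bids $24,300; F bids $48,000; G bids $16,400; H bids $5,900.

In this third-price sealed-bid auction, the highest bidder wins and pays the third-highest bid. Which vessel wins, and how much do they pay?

Sorting bids: 60,000 (B) > 57,400 (A) > 48,000 (F) > 31,900 (C) > 24,300 (E) > 17,800 (D) > …
B is highest; pays the third-highest bid, $48,000.

B pays $48,000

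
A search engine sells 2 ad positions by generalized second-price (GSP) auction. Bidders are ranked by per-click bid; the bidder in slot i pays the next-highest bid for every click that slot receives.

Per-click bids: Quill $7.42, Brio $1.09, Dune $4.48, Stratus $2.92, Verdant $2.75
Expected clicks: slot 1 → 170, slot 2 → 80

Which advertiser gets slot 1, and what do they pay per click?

Ranked by bid: $7.42 (Quill) > $4.48 (Dune) > $2.92 (Stratus) > …
Slot 1 goes to the first-ranked bidder, Quill, who pays the next bid down: $4.48/click.

Quill; $4.48 per click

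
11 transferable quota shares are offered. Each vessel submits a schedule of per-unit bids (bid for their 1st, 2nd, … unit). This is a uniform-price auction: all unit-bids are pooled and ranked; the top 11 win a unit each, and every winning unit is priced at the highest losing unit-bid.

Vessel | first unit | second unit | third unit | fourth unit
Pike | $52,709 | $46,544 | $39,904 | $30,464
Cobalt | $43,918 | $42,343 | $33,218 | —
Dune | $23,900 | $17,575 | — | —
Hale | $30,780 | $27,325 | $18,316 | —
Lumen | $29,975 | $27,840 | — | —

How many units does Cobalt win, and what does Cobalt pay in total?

Merging the schedules and taking the best 11: 52,709 (Pike-1), 46,544 (Pike-2), 43,918 (Cobalt-1), 42,343 (Cobalt-2), 39,904 (Pike-3), 33,218 (Cobalt-3), 30,780 (Hale-1), 30,464 (Pike-4), 29,975 (Lumen-1), 27,840 (Lumen-2), 27,325 (Hale-2)
The (k+1)-th unit-bid is $23,900.
Cobalt wins 3 unit(s) at $23,900 each.

Cobalt: 3 units, pays $71,700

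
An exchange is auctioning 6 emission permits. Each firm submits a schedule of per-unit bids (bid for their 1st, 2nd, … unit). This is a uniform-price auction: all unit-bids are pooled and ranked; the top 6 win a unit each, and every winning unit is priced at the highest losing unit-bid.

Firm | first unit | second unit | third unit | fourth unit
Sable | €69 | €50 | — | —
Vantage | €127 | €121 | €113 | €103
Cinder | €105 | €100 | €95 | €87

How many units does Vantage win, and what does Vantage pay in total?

Vantage: 4 units, pays €380

Pooled unit-bids ranked (top 6): 127 (Vantage-1), 121 (Vantage-2), 113 (Vantage-3), 105 (Cinder-1), 103 (Vantage-4), 100 (Cinder-2)
Highest rejected unit-bid = €95.
Vantage wins 4 unit(s) at €95 each.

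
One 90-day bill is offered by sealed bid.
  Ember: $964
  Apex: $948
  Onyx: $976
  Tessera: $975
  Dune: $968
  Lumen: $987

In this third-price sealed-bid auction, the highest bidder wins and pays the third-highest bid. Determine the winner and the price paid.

Sorting bids: 987 (Lumen) > 976 (Onyx) > 975 (Tessera) > 968 (Dune) > 964 (Ember) > 948 (Apex)
Lumen wins; payment is bid #3 in the ranking = $975.

Lumen pays $975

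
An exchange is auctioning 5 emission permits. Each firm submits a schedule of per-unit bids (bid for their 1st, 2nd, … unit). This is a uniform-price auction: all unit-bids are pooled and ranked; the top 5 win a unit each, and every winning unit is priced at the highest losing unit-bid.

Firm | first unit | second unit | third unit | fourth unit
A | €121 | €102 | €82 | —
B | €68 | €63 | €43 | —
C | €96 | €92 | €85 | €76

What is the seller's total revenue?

Total revenue: €410

Pooled unit-bids ranked (top 5): 121 (A-1), 102 (A-2), 96 (C-1), 92 (C-2), 85 (C-3)
Highest rejected unit-bid = €82.
Allocation: A 2, C 3. Every unit priced at €82.
Revenue = 5 × 82 = €410.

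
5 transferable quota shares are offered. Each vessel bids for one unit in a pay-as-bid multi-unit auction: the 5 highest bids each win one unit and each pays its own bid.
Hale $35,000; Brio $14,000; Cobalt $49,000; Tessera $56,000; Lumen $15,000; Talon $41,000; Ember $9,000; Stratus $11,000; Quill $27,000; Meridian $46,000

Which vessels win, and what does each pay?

Tessera $56,000, Cobalt $49,000, Meridian $46,000, Talon $41,000, Hale $35,000

Bids ranked high→low: 56,000 (Tessera), 49,000 (Cobalt), 46,000 (Meridian), 41,000 (Talon), 35,000 (Hale), 27,000 (Quill), 15,000 (Lumen), …
The 5 highest are Tessera, Cobalt, Meridian, Talon, Hale.
Each winner pays its own bid: Tessera $56,000, Cobalt $49,000, Meridian $46,000, Talon $41,000, Hale $35,000.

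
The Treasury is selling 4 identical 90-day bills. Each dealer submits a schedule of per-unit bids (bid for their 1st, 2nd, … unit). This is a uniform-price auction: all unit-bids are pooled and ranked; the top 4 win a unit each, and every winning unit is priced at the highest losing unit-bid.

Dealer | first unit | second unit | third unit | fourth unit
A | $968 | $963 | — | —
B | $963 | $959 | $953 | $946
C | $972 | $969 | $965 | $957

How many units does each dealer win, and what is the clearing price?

A 1, C 3; clearing price $963

Pooled unit-bids ranked (top 4): 972 (C-1), 969 (C-2), 968 (A-1), 965 (C-3)
Highest rejected unit-bid = $963.
Allocation: A 1, C 3.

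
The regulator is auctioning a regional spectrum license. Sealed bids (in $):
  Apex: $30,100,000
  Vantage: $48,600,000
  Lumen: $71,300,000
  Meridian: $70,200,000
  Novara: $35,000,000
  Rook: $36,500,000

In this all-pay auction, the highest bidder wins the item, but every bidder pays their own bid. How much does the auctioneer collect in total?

All-pay auction: the highest bidder wins the item, but every bidder pays their own bid.
Sorting bids: 71,300,000 (Lumen) > 70,200,000 (Meridian) > 48,600,000 (Vantage) > 36,500,000 (Rook) > 35,000,000 (Novara) > 30,100,000 (Apex)
Every bidder forfeits their bid regardless of winning.
Revenue = 30,100,000 + 48,600,000 + 71,300,000 + 70,200,000 + 35,000,000 + 36,500,000 = $291,700,000.

Total revenue: $291,700,000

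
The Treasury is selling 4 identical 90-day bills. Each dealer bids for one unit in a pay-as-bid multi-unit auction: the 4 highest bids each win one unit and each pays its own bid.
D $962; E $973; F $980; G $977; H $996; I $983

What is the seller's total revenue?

Bids ranked high→low: 996 (H), 983 (I), 980 (F), 977 (G), 973 (E), 962 (D)
The 4 highest are H, I, F, G.
Total revenue = 996 + 983 + 980 + 977 = $3,936.

Total revenue: $3,936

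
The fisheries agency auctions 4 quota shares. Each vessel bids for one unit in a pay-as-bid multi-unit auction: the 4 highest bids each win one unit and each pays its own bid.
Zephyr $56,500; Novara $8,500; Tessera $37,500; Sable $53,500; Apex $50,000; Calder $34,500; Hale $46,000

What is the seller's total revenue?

Bids ranked high→low: 56,500 (Zephyr), 53,500 (Sable), 50,000 (Apex), 46,000 (Hale), 37,500 (Tessera), 34,500 (Calder), …
The 4 highest are Zephyr, Sable, Apex, Hale.
Total revenue = 56,500 + 53,500 + 50,000 + 46,000 = $206,000.

Total revenue: $206,000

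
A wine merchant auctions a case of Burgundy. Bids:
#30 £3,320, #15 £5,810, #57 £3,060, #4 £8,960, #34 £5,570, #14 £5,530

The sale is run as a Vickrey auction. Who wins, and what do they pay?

#4 pays £5,810

Bids ranked: 8,960 (#4) > 5,810 (#15) > 5,570 (#34) > 5,530 (#14) > 3,320 (#30) > 3,060 (#57)
Second-price: #4 pays #15's bid of £5,810.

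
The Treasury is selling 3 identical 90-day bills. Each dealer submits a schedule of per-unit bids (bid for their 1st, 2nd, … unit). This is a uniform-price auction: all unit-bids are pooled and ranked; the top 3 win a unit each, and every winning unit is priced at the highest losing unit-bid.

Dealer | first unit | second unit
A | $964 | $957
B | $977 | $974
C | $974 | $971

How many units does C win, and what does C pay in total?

C: 1 unit, pays $971

Merging the schedules and taking the best 3: 977 (B-1), 974 (B-2), 974 (C-1)
First bid not allocated: $971.
C wins 1 unit(s) at $971 each.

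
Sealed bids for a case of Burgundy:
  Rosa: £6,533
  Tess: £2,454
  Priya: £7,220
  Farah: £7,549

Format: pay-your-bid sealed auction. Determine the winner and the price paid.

Bids ranked: 7,549 (Farah) > 7,220 (Priya) > 6,533 (Rosa) > 2,454 (Tess)
Farah has the highest bid and pays exactly that: £7,549.

Farah pays £7,549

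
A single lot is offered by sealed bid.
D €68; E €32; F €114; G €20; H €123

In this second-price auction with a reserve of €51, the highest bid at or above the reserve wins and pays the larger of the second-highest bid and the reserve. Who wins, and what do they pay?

Bids ranked: 123 (H) > 114 (F) > 68 (D) > 32 (E) > 20 (G)
H has the top bid at or above the reserve (€123).
Second-highest bid €114 exceeds the reserve €51 → payment €114.

H pays €114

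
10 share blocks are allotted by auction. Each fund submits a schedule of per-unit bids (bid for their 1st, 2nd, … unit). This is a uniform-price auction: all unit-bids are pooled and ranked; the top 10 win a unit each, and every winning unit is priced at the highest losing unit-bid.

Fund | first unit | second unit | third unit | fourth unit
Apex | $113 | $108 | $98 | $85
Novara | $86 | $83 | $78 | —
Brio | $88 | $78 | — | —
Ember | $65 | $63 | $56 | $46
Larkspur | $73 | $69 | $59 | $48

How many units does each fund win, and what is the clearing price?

Pooled unit-bids ranked (top 10): 113 (Apex-1), 108 (Apex-2), 98 (Apex-3), 88 (Brio-1), 86 (Novara-1), 85 (Apex-4), 83 (Novara-2), 78 (Novara-3), 78 (Brio-2), 73 (Larkspur-1)
First bid not allocated: $69.
Allocation: Apex 4, Brio 2, Larkspur 1, Novara 3.

Apex 4, Brio 2, Larkspur 1, Novara 3; clearing price $69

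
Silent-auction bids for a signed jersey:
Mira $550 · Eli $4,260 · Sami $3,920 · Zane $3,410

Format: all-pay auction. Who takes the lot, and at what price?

Eli pays $4,260

Bids ranked: 4,260 (Eli) > 3,920 (Sami) > 3,410 (Zane) > 550 (Mira)
Eli is highest and takes the item; every bidder forfeits their bid.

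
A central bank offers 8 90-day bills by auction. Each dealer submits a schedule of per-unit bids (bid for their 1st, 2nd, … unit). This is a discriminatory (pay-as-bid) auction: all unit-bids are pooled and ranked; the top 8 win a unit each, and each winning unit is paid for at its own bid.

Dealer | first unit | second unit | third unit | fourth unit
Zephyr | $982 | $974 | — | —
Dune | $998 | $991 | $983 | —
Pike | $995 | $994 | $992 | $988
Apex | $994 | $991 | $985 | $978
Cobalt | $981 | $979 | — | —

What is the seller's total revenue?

Total revenue: $7,943

Pooled unit-bids ranked (top 8): 998 (Dune-1), 995 (Pike-1), 994 (Pike-2), 994 (Apex-1), 992 (Pike-3), 991 (Dune-2), 991 (Apex-2), 988 (Pike-4)
Next rejected bid: $985 (not a price — pay-as-bid).
Each winning unit pays its own bid.
Revenue = 998 + 995 + 994 + 994 + 992 + 991 + 991 + 988 = $7,943.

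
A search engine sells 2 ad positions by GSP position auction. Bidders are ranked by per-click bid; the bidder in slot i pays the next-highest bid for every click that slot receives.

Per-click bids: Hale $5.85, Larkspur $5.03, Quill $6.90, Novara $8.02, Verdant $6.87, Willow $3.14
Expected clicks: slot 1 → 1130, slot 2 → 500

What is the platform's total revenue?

Total revenue: $11232.00

Sorting advertisers: $8.02 (Novara) > $6.90 (Quill) > $6.87 (Verdant) > …
Slot 1: Novara pays $6.90 × 1130 = $7797.00
Slot 2: Quill pays $6.87 × 500 = $3435.00
Total = $11232.00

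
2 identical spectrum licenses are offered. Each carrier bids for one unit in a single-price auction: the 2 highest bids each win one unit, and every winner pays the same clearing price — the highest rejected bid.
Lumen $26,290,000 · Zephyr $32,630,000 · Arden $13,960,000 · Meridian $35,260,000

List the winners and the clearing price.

Bids ranked high→low: 35,260,000 (Meridian), 32,630,000 (Zephyr), 26,290,000 (Lumen), 13,960,000 (Arden)
Winners (2 units): Meridian, Zephyr.
First losing bid is Lumen's $26,290,000, which sets the uniform price.

Meridian, Zephyr; each pays $26,290,000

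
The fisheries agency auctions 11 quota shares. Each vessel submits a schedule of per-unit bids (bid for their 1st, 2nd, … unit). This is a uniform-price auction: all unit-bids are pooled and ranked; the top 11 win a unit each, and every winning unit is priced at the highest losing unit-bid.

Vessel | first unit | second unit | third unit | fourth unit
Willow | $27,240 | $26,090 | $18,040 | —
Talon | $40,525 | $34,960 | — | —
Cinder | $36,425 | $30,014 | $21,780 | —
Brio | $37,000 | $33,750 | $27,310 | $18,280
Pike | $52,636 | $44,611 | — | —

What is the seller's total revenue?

Total revenue: $239,580

Merging the schedules and taking the best 11: 52,636 (Pike-1), 44,611 (Pike-2), 40,525 (Talon-1), 37,000 (Brio-1), 36,425 (Cinder-1), 34,960 (Talon-2), 33,750 (Brio-2), 30,014 (Cinder-2), 27,310 (Brio-3), 27,240 (Willow-1), 26,090 (Willow-2)
The (k+1)-th unit-bid is $21,780.
Allocation: Brio 3, Cinder 2, Pike 2, Talon 2, Willow 2. Every unit priced at $21,780.
Revenue = 11 × 21,780 = $239,580.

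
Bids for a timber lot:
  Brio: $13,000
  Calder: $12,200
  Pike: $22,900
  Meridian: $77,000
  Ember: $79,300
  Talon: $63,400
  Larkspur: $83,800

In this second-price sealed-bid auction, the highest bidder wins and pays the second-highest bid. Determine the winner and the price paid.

Larkspur pays $79,300

Sorting bids: 83,800 (Larkspur) > 79,300 (Ember) > 77,000 (Meridian) > 63,400 (Talon) > 22,900 (Pike) > 13,000 (Brio) > …
Second-price: Larkspur pays Ember's bid of $79,300.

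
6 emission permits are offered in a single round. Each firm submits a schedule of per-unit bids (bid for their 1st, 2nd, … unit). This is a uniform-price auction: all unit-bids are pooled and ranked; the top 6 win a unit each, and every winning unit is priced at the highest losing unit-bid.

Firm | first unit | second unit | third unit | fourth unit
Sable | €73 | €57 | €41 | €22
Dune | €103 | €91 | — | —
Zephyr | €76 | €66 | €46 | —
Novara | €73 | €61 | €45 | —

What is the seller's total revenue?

All unit-bids, highest first — top 6: 103 (Dune-1), 91 (Dune-2), 76 (Zephyr-1), 73 (Sable-1), 73 (Novara-1), 66 (Zephyr-2)
First bid not allocated: €61.
Allocation: Dune 2, Novara 1, Sable 1, Zephyr 2. Every unit priced at €61.
Revenue = 6 × 61 = €366.

Total revenue: €366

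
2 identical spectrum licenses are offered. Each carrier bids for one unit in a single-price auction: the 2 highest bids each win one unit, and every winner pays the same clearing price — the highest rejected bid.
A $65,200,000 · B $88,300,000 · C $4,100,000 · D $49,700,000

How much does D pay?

Sorting: 88,300,000 (B), 65,200,000 (A), 49,700,000 (D), 4,100,000 (C)
Winners (2 units): B, A.
First losing bid is D's $49,700,000, which sets the uniform price.
D does not win → pays $0.

D pays $0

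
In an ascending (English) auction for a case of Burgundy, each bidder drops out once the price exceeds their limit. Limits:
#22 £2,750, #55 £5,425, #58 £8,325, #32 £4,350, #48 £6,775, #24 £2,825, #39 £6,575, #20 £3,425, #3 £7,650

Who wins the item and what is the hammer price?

#58 wins at £7,650

Limits in order: 8,325 (#58) > 7,650 (#3) > 6,775 (#48) > 6,575 (#39) > 5,425 (#55) > 4,350 (#32) > …
Once the price passes £7,650, only #58 is left; the hammer falls at #3's limit of £7,650.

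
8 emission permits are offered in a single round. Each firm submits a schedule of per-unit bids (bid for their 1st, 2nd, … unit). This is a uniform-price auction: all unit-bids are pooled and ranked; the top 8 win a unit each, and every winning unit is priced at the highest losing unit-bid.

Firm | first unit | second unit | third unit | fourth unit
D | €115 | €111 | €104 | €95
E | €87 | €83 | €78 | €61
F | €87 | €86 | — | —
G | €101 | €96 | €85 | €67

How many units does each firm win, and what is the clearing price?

All unit-bids, highest first — top 8: 115 (D-1), 111 (D-2), 104 (D-3), 101 (G-1), 96 (G-2), 95 (D-4), 87 (E-1), 87 (F-1)
Highest rejected unit-bid = €86.
Allocation: D 4, E 1, F 1, G 2.

D 4, E 1, F 1, G 2; clearing price €86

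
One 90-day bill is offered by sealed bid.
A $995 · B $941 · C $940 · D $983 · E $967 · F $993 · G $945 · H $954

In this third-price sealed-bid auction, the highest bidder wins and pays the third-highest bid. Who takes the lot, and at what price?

A pays $983

Bids ranked: 995 (A) > 993 (F) > 983 (D) > 967 (E) > 954 (H) > 945 (G) > …
A wins; payment is bid #3 in the ranking = $983.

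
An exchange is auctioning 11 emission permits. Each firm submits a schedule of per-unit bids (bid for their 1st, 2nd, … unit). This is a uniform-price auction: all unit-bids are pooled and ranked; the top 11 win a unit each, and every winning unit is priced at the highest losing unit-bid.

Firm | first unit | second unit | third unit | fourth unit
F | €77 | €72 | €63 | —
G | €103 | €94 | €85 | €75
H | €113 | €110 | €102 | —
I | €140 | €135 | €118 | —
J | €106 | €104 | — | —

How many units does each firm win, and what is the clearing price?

G 3, H 3, I 3, J 2; clearing price €77

Pooled unit-bids ranked (top 11): 140 (I-1), 135 (I-2), 118 (I-3), 113 (H-1), 110 (H-2), 106 (J-1), 104 (J-2), 103 (G-1), 102 (H-3), 94 (G-2), 85 (G-3)
Highest rejected unit-bid = €77.
Allocation: G 3, H 3, I 3, J 2.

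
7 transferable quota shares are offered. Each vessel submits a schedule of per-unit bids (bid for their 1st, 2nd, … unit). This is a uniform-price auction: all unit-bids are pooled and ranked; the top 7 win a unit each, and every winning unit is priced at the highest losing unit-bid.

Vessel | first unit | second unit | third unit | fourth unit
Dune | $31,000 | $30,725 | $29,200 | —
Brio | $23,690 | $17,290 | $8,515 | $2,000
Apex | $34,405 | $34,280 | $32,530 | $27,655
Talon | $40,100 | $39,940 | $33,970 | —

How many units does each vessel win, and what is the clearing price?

Apex 3, Dune 1, Talon 3; clearing price $30,725

Merging the schedules and taking the best 7: 40,100 (Talon-1), 39,940 (Talon-2), 34,405 (Apex-1), 34,280 (Apex-2), 33,970 (Talon-3), 32,530 (Apex-3), 31,000 (Dune-1)
The (k+1)-th unit-bid is $30,725.
Allocation: Apex 3, Dune 1, Talon 3.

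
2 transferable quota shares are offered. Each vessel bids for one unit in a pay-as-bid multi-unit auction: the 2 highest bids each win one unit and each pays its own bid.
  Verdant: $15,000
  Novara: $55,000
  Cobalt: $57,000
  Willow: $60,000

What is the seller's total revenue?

Total revenue: $117,000

Bids ranked high→low: 60,000 (Willow), 57,000 (Cobalt), 55,000 (Novara), 15,000 (Verdant)
The 2 highest are Willow, Cobalt.
Total revenue = 60,000 + 57,000 = $117,000.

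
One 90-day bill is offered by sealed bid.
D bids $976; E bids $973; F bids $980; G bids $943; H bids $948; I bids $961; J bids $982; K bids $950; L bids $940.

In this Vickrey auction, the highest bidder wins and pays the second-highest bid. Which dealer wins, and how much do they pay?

Rule: the highest bidder wins and pays the second-highest bid.
Bids in order: 982 (J) > 980 (F) > 976 (D) > 973 (E) > 961 (I) > 950 (K) > …
J wins with the highest bid; price is set by the runner-up at $980.

J pays $980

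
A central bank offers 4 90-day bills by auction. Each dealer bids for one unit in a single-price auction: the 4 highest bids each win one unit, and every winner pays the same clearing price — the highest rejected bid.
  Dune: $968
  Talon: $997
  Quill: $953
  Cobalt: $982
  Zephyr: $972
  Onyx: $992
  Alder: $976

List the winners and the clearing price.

Bids ranked high→low: 997 (Talon), 992 (Onyx), 982 (Cobalt), 976 (Alder), 972 (Zephyr), 968 (Dune), …
Top 4: Talon, Onyx, Cobalt, Alder.
First losing bid is Zephyr's $972, which sets the uniform price.

Talon, Onyx, Cobalt, Alder; each pays $972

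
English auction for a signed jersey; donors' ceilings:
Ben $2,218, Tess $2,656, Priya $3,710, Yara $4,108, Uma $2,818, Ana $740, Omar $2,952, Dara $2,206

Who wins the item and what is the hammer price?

Limits in order: 4,108 (Yara) > 3,710 (Priya) > 2,952 (Omar) > 2,818 (Uma) > 2,656 (Tess) > 2,218 (Ben) > …
Bidding ends when Priya exits at $3,710; Yara takes it.

Yara wins at $3,710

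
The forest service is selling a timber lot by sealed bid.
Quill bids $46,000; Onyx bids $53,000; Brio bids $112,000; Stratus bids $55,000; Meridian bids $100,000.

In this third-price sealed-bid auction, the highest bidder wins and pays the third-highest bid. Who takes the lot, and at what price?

Third-price sealed-bid auction: the highest bidder wins and pays the third-highest bid.
Bids ranked: 112,000 (Brio) > 100,000 (Meridian) > 55,000 (Stratus) > 53,000 (Onyx) > 46,000 (Quill)
Brio wins; payment is bid #3 in the ranking = $55,000.

Brio pays $55,000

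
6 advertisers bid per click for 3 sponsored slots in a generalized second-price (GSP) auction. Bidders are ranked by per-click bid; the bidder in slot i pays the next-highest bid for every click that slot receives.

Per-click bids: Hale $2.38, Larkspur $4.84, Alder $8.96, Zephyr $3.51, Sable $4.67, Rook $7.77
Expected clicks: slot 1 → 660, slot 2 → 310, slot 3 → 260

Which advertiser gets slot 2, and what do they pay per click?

Rook; $4.84 per click

Sorting advertisers: $8.96 (Alder) > $7.77 (Rook) > $4.84 (Larkspur) > $4.67 (Sable) > …
Slot 2 goes to the second-ranked bidder, Rook, who pays the next bid down: $4.84/click.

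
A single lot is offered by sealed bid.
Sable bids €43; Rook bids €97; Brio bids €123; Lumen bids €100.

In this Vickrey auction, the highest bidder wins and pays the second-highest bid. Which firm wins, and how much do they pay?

Bids ranked: 123 (Brio) > 100 (Lumen) > 97 (Rook) > 43 (Sable)
Second-price: Brio pays Lumen's bid of €100.

Brio pays €100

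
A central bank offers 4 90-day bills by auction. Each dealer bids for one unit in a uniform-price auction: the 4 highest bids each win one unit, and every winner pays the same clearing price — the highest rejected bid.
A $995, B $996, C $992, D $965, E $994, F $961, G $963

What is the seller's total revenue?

Bids ranked high→low: 996 (B), 995 (A), 994 (E), 992 (C), 965 (D), 963 (G), …
Top 4: B, A, E, C.
First losing bid is D's $965, which sets the uniform price.
Total revenue = 4 × $965 = $3,860.

Total revenue: $3,860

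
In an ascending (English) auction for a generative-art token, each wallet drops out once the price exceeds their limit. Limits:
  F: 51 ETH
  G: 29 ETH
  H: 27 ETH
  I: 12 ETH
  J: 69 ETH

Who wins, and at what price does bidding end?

Limits in order: 69 (J) > 51 (F) > 29 (G) > 27 (H) > 12 (I)
Bidding ends when F exits at 51 ETH; J takes it.

J wins at 51 ETH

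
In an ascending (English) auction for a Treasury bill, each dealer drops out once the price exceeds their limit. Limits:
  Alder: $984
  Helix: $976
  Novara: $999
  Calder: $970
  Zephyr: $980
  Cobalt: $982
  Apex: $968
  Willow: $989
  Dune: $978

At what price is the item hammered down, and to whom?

Novara wins at $989

Limits ranked: 999 (Novara) > 989 (Willow) > 984 (Alder) > 982 (Cobalt) > 980 (Zephyr) > 978 (Dune) > …
Once the price passes $989, only Novara is left; the hammer falls at Willow's limit of $989.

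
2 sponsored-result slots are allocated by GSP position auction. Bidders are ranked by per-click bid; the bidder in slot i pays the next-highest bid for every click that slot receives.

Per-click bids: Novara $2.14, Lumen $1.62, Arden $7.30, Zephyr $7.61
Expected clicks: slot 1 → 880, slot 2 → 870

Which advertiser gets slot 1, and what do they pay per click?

Sorting advertisers: $7.61 (Zephyr) > $7.30 (Arden) > $2.14 (Novara) > …
Slot 1 goes to the first-ranked bidder, Zephyr, who pays the next bid down: $7.30/click.

Zephyr; $7.30 per click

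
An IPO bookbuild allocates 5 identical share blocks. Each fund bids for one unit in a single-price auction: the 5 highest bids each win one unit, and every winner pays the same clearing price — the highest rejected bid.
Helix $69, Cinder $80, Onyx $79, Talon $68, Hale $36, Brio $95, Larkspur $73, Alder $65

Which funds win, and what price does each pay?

Bids ranked high→low: 95 (Brio), 80 (Cinder), 79 (Onyx), 73 (Larkspur), 69 (Helix), 68 (Talon), 65 (Alder), …
The 5 highest are Brio, Cinder, Onyx, Larkspur, Helix.
Highest unsuccessful bid: $68 → clearing price.

Brio, Cinder, Onyx, Larkspur, Helix; each pays $68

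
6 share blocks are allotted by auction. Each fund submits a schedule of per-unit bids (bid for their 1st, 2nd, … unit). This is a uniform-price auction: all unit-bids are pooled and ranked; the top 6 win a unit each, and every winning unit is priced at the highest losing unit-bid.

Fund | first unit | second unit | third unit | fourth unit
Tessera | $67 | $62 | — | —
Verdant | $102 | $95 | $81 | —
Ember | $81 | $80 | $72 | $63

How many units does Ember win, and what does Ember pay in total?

Ember: 3 units, pays $201

Merging the schedules and taking the best 6: 102 (Verdant-1), 95 (Verdant-2), 81 (Verdant-3), 81 (Ember-1), 80 (Ember-2), 72 (Ember-3)
The (k+1)-th unit-bid is $67.
Ember wins 3 unit(s) at $67 each.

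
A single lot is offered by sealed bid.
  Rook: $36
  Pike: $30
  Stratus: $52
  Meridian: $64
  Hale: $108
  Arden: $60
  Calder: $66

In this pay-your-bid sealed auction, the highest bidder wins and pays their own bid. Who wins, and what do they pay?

Pay-your-bid sealed auction: the highest bidder wins and pays their own bid.
Sorting bids: 108 (Hale) > 66 (Calder) > 64 (Meridian) > 60 (Arden) > 52 (Stratus) > 36 (Rook) > …
First-price: Hale pays what they bid, $108.

Hale pays $108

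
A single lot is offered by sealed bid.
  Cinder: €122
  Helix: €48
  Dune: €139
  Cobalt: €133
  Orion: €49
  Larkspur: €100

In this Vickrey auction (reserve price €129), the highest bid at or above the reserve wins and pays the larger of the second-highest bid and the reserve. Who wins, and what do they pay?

Vickrey auction (reserve price €129): the highest bid at or above the reserve wins and pays the larger of the second-highest bid and the reserve.
Sorting bids: 139 (Dune) > 133 (Cobalt) > 122 (Cinder) > 100 (Larkspur) > 49 (Orion) > 48 (Helix)
Highest eligible bid: Dune at €139.
max(second-highest €133, reserve €129) = €133; the reserve does not bind.

Dune pays €133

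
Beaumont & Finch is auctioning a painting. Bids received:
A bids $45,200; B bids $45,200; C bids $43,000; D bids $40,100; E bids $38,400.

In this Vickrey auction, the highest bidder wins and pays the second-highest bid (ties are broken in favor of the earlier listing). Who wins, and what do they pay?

A pays $45,200

Bids ranked: 45,200 (A) > 45,200 (B) > 43,000 (C) > 40,100 (D) > 38,400 (E)
A and B tie at $45,200; tie-break gives it to A.
Second-price: A pays B's bid of $45,200.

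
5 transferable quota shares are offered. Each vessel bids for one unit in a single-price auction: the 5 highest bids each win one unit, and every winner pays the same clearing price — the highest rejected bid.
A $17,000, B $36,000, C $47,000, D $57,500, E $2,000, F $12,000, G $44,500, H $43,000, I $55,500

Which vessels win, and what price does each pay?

D, I, C, G, H; each pays $36,000

Sorting: 57,500 (D), 55,500 (I), 47,000 (C), 44,500 (G), 43,000 (H), 36,000 (B), 17,000 (A), …
Winners (5 units): D, I, C, G, H.
Highest unsuccessful bid: $36,000 → clearing price.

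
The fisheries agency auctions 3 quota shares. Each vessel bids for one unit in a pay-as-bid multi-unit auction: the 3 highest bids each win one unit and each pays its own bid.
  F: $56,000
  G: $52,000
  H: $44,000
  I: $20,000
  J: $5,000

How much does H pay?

Ordering the bids: 56,000 (F), 52,000 (G), 44,000 (H), 20,000 (I), 5,000 (J)
Top 3: F, G, H.
H wins → own bid $44,000.

H pays $44,000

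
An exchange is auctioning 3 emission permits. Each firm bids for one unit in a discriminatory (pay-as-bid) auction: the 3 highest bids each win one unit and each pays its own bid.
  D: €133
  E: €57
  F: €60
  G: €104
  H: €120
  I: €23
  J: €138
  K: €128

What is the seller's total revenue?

Total revenue: €399

Ordering the bids: 138 (J), 133 (D), 128 (K), 120 (H), 104 (G), …
Top 3: J, D, K.
Total revenue = 138 + 133 + 128 = €399.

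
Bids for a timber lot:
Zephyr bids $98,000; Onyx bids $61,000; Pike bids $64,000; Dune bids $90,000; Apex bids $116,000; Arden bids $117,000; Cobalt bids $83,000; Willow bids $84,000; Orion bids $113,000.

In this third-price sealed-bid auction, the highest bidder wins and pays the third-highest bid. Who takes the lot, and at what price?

Bids in order: 117,000 (Arden) > 116,000 (Apex) > 113,000 (Orion) > 98,000 (Zephyr) > 90,000 (Dune) > 84,000 (Willow) > …
Arden wins; payment is bid #3 in the ranking = $113,000.

Arden pays $113,000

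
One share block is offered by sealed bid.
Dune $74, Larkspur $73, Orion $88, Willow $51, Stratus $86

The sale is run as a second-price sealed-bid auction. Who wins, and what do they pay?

Orion pays $86

Rule: the highest bidder wins and pays the second-highest bid.
Bids in order: 88 (Orion) > 86 (Stratus) > 74 (Dune) > 73 (Larkspur) > 51 (Willow)
Orion is highest; pays the second-highest bid, $86.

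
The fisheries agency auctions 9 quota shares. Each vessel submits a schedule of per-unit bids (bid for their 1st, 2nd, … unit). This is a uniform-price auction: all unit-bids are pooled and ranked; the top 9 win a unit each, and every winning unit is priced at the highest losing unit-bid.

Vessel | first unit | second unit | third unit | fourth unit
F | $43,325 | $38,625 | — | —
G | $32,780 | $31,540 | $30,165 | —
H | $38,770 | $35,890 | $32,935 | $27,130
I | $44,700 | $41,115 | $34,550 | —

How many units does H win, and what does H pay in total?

Merging the schedules and taking the best 9: 44,700 (I-1), 43,325 (F-1), 41,115 (I-2), 38,770 (H-1), 38,625 (F-2), 35,890 (H-2), 34,550 (I-3), 32,935 (H-3), 32,780 (G-1)
First bid not allocated: $31,540.
H wins 3 unit(s) at $31,540 each.

H: 3 units, pays $94,620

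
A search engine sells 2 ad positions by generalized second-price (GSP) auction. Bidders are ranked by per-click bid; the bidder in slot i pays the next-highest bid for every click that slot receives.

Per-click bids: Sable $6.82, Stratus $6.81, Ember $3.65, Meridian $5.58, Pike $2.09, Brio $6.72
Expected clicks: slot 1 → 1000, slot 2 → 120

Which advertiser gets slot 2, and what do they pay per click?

Stratus; $6.72 per click

Per-click bids in order: $6.82 (Sable) > $6.81 (Stratus) > $6.72 (Brio) > …
Slot 2 goes to the second-ranked bidder, Stratus, who pays the next bid down: $6.72/click.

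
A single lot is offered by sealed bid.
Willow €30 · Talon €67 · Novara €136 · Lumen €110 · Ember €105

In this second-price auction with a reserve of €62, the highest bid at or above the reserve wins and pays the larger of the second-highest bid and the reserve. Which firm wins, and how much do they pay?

Novara pays €110

Rule: the highest bid at or above the reserve wins and pays the larger of the second-highest bid and the reserve.
Sorting bids: 136 (Novara) > 110 (Lumen) > 105 (Ember) > 67 (Talon) > 30 (Willow)
Highest eligible bid: Novara at €136.
Second-highest bid €110 exceeds the reserve €62 → payment €110.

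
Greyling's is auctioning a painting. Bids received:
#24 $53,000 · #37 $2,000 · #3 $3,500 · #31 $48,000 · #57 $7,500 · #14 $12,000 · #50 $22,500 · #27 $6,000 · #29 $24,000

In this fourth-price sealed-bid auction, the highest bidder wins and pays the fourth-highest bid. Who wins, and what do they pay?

Sorting bids: 53,000 (#24) > 48,000 (#31) > 24,000 (#29) > 22,500 (#50) > 12,000 (#14) > 7,500 (#57) > …
#24 wins; payment is bid #4 in the ranking = $22,500.

#24 pays $22,500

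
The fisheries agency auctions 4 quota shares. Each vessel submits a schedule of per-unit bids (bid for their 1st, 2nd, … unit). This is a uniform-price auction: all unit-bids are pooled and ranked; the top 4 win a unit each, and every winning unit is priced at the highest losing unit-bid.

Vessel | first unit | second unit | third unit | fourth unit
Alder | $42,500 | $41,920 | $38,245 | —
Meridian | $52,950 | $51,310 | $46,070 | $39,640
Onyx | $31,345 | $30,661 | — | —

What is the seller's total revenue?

Total revenue: $167,680

Merging the schedules and taking the best 4: 52,950 (Meridian-1), 51,310 (Meridian-2), 46,070 (Meridian-3), 42,500 (Alder-1)
Highest rejected unit-bid = $41,920.
Allocation: Alder 1, Meridian 3. Every unit priced at $41,920.
Revenue = 4 × 41,920 = $167,680.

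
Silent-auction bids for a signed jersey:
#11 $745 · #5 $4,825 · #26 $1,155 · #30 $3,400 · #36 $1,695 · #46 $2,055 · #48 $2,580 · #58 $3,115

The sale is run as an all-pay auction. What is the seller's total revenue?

Total revenue: $19,570

Bids ranked: 4,825 (#5) > 3,400 (#30) > 3,115 (#58) > 2,580 (#48) > 2,055 (#46) > 1,695 (#36) > …
#5 wins with the top bid; all bids are sunk regardless.
Every bidder forfeits their bid regardless of winning.
Revenue = 745 + 4,825 + 1,155 + 3,400 + 1,695 + 2,055 + 2,580 + 3,115 = $19,570.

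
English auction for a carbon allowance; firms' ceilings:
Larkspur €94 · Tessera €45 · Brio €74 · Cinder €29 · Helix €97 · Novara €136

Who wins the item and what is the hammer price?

Limits in order: 136 (Novara) > 97 (Helix) > 94 (Larkspur) > 74 (Brio) > 45 (Tessera) > 29 (Cinder)
Helix is the last rival to drop out, at €97; Novara remains and wins at that price.

Novara wins at €97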